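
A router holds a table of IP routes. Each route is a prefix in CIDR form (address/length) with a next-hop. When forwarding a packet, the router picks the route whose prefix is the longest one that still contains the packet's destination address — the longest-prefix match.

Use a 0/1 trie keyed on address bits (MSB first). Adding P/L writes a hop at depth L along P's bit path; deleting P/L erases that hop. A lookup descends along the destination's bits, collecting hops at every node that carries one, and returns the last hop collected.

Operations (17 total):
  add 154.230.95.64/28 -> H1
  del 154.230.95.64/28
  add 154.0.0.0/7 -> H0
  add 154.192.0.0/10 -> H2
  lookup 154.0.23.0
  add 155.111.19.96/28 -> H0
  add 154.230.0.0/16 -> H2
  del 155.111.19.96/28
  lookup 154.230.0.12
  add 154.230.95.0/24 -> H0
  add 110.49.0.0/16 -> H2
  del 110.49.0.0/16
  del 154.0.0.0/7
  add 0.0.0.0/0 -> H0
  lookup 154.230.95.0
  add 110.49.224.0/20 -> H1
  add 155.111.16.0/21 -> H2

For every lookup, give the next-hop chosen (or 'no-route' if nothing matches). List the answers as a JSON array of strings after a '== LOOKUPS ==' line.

Trace:
  add 154.230.95.64/28 -> H1 at depth 28
  del 154.230.95.64/28 (clear depth 28)
  add 154.0.0.0/7 -> H0 at depth 7
  add 154.192.0.0/10 -> H2 at depth 10
  ? 154.0.23.0  path d0:-→d1:-→d2:-→d3:-→d4:-→d5:-→d6:-→d7:H0→d8:-  best=H0
  add 155.111.19.96/28 -> H0 at depth 28
  add 154.230.0.0/16 -> H2 at depth 16
  del 155.111.19.96/28 (clear depth 28)
  ? 154.230.0.12  path d0:-→d1:-→d2:-→d3:-→d4:-→d5:-→d6:-→d7:H0→d8:-→d9:-→d10:H2→d11:-→d12:-→d13:-→d14:-→d15:-→d16:H2→d17:-  best=H2
  add 154.230.95.0/24 -> H0 at depth 24
  add 110.49.0.0/16 -> H2 at depth 16
  del 110.49.0.0/16 (clear depth 16)
  del 154.0.0.0/7 (clear depth 7)
  add 0.0.0.0/0 -> H0 at depth 0
  ? 154.230.95.0  path d0:H0→d1:-→d2:-→d3:-→d4:-→d5:-→d6:-→d7:-→d8:-→d9:-→d10:H2→d11:-→d12:-→d13:-→d14:-→d15:-→d16:H2→d17:-→d18:-→d19:-→d20:-→d21:-→d22:-→d23:-→d24:H0→d25:-  best=H0
  add 110.49.224.0/20 -> H1 at depth 20
  add 155.111.16.0/21 -> H2 at depth 21

== LOOKUPS ==
["H0","H2","H0"]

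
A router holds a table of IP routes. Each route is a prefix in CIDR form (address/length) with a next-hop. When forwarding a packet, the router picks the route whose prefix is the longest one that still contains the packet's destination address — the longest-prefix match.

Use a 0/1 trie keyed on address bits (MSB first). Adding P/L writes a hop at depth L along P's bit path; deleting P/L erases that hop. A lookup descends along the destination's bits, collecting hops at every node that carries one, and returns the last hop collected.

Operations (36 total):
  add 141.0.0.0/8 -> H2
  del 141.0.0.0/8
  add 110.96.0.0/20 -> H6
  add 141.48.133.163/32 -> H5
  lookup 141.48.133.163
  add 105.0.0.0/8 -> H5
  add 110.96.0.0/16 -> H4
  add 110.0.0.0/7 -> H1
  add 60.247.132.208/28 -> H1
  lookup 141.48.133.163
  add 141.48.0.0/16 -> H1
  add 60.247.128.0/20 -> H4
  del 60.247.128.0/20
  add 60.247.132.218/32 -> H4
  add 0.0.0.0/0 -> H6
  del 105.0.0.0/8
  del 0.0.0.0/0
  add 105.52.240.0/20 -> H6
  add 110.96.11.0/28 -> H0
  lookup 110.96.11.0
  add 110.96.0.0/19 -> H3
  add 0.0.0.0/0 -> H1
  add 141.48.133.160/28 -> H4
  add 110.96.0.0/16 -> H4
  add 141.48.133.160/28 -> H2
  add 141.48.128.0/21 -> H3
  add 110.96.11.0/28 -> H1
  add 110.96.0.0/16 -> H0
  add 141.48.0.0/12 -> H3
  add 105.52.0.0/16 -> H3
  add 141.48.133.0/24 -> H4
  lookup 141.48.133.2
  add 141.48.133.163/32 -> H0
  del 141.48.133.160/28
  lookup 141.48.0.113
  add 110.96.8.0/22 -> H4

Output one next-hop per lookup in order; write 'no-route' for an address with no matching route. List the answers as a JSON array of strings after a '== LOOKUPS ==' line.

Process each operation:
  add 141.0.0.0/8 -> H2 at depth 8
  - 141.0.0.0/8 clear@8
  add 110.96.0.0/20 -> H6 at depth 20
  add 141.48.133.163/32 -> H5 at depth 32
  ? 141.48.133.163  path d0:-→d1:-→d2:-→d3:-→d4:-→d5:-→d6:-→d7:-→d8:-→d9:-→d10:-→d11:-→d12:-→d13:-→d14:-→d15:-→d16:-→d17:-→d18:-→d19:-→d20:-→d21:-→d22:-→d23:-→d24:-→d25:-→d26:-→d27:-→d28:-→d29:-→d30:-→d31:-→d32:H5  best=H5
  add 105.0.0.0/8 -> H5 at depth 8
  add 110.96.0.0/16 -> H4 at depth 16
  add 110.0.0.0/7 -> H1 at depth 7
  add 60.247.132.208/28 -> H1 at depth 28
  ? 141.48.133.163  path d0:-→d1:-→d2:-→d3:-→d4:-→d5:-→d6:-→d7:-→d8:-→d9:-→d10:-→d11:-→d12:-→d13:-→d14:-→d15:-→d16:-→d17:-→d18:-→d19:-→d20:-→d21:-→d22:-→d23:-→d24:-→d25:-→d26:-→d27:-→d28:-→d29:-→d30:-→d31:-→d32:H5  best=H5
  add 141.48.0.0/16 -> H1 at depth 16
  add 60.247.128.0/20 -> H4 at depth 20
  - 60.247.128.0/20 clear@20
  add 60.247.132.218/32 -> H4 at depth 32
  add 0.0.0.0/0 -> H6 at depth 0
  - 105.0.0.0/8 clear@8
  - 0.0.0.0/0 clear@0
  add 105.52.240.0/20 -> H6 at depth 20
  add 110.96.11.0/28 -> H0 at depth 28
  ? 110.96.11.0  path d0:-→d1:-→d2:-→d3:-→d4:-→d5:-→d6:-→d7:H1→d8:-→d9:-→d10:-→d11:-→d12:-→d13:-→d14:-→d15:-→d16:H4→d17:-→d18:-→d19:-→d20:H6→d21:-→d22:-→d23:-→d24:-→d25:-→d26:-→d27:-→d28:H0  best=H0
  add 110.96.0.0/19 -> H3 at depth 19
  add 0.0.0.0/0 -> H1 at depth 0
  add 141.48.133.160/28 -> H4 at depth 28
  add 110.96.0.0/16 -> H4 at depth 16
  add 141.48.133.160/28 -> H2 at depth 28
  add 141.48.128.0/21 -> H3 at depth 21
  add 110.96.11.0/28 -> H1 at depth 28
  add 110.96.0.0/16 -> H0 at depth 16
  add 141.48.0.0/12 -> H3 at depth 12
  add 105.52.0.0/16 -> H3 at depth 16
  add 141.48.133.0/24 -> H4 at depth 24
  ? 141.48.133.2  path d0:H1→d1:-→d2:-→d3:-→d4:-→d5:-→d6:-→d7:-→d8:-→d9:-→d10:-→d11:-→d12:H3→d13:-→d14:-→d15:-→d16:H1→d17:-→d18:-→d19:-→d20:-→d21:H3→d22:-→d23:-→d24:H4  best=H4
  add 141.48.133.163/32 -> H0 at depth 32
  - 141.48.133.160/28 clear@28
  ? 141.48.0.113  path d0:H1→d1:-→d2:-→d3:-→d4:-→d5:-→d6:-→d7:-→d8:-→d9:-→d10:-→d11:-→d12:H3→d13:-→d14:-→d15:-→d16:H1  best=H1
  add 110.96.8.0/22 -> H4 at depth 22

== LOOKUPS ==
["H5","H5","H0","H4","H1"]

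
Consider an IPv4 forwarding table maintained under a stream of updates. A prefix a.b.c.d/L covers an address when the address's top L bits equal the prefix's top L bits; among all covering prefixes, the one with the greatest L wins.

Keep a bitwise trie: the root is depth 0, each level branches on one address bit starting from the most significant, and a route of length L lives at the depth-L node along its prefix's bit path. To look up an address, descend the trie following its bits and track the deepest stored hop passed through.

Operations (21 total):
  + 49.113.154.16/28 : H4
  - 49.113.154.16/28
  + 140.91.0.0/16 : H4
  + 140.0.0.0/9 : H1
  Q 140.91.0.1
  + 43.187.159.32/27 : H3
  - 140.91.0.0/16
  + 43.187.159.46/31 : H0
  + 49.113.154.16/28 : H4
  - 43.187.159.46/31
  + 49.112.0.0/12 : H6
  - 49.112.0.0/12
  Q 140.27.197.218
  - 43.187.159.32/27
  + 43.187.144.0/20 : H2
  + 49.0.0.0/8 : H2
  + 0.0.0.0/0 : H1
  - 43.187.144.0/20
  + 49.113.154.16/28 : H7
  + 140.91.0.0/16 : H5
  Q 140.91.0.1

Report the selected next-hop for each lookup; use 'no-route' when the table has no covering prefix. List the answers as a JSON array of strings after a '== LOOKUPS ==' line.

Process each operation:
  add 49.113.154.16/28 -> H4 at depth 28
  del 49.113.154.16/28 (clear depth 28)
  add 140.91.0.0/16 -> H4 at depth 16
  add 140.0.0.0/9 -> H1 at depth 9
  Q 140.91.0.1: descend 1000110001011011 ; hops seen [H1,H4] ; pick H4
  add 43.187.159.32/27 -> H3 at depth 27
  del 140.91.0.0/16 (clear depth 16)
  add 43.187.159.46/31 -> H0 at depth 31
  add 49.113.154.16/28 -> H4 at depth 28
  del 43.187.159.46/31 (clear depth 31)
  add 49.112.0.0/12 -> H6 at depth 12
  del 49.112.0.0/12 (clear depth 12)
  Q 140.27.197.218: descend 100011000 ; hops seen [H1] ; pick H1
  del 43.187.159.32/27 (clear depth 27)
  add 43.187.144.0/20 -> H2 at depth 20
  add 49.0.0.0/8 -> H2 at depth 8
  add 0.0.0.0/0 -> H1 at depth 0
  del 43.187.144.0/20 (clear depth 20)
  add 49.113.154.16/28 -> H7 at depth 28
  add 140.91.0.0/16 -> H5 at depth 16
  Q 140.91.0.1: descend 1000110001011011 ; hops seen [H1,H1,H5] ; pick H5

== LOOKUPS ==
["H4","H1","H5"]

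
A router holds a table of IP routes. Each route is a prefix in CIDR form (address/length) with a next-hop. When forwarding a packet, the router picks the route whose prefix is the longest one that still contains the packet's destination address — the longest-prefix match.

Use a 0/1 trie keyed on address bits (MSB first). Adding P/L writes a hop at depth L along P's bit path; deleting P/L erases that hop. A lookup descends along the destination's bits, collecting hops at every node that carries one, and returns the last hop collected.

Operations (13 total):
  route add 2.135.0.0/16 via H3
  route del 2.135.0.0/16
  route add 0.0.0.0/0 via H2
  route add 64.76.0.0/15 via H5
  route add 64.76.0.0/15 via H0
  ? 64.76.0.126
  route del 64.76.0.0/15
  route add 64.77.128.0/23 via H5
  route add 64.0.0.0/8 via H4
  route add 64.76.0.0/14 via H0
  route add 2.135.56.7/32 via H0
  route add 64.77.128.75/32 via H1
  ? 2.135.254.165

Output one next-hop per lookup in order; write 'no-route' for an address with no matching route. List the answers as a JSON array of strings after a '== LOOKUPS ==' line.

Process each operation:
  add 2.135.0.0/16 -> H3 at depth 16
  del 2.135.0.0/16 (clear depth 16)
  add 0.0.0.0/0 -> H2 at depth 0
  add 64.76.0.0/15 -> H5 at depth 15
  add 64.76.0.0/15 -> H0 at depth 15
  lookup 64.76.0.126: bits 010000000100110 walk d0:H2→d1:-→d2:-→d3:-→d4:-→d5:-→d6:-→d7:-→d8:-→d9:-→d10:-→d11:-→d12:-→d13:-→d14:-→d15:H0 -> H0
  del 64.76.0.0/15 (clear depth 15)
  add 64.77.128.0/23 -> H5 at depth 23
  add 64.0.0.0/8 -> H4 at depth 8
  add 64.76.0.0/14 -> H0 at depth 14
  add 2.135.56.7/32 -> H0 at depth 32
  add 64.77.128.75/32 -> H1 at depth 32
  lookup 2.135.254.165: bits 0000001010000111 walk d0:H2→d1:-→d2:-→d3:-→d4:-→d5:-→d6:-→d7:-→d8:-→d9:-→d10:-→d11:-→d12:-→d13:-→d14:-→d15:-→d16:- -> H2

== LOOKUPS ==
["H0","H2"]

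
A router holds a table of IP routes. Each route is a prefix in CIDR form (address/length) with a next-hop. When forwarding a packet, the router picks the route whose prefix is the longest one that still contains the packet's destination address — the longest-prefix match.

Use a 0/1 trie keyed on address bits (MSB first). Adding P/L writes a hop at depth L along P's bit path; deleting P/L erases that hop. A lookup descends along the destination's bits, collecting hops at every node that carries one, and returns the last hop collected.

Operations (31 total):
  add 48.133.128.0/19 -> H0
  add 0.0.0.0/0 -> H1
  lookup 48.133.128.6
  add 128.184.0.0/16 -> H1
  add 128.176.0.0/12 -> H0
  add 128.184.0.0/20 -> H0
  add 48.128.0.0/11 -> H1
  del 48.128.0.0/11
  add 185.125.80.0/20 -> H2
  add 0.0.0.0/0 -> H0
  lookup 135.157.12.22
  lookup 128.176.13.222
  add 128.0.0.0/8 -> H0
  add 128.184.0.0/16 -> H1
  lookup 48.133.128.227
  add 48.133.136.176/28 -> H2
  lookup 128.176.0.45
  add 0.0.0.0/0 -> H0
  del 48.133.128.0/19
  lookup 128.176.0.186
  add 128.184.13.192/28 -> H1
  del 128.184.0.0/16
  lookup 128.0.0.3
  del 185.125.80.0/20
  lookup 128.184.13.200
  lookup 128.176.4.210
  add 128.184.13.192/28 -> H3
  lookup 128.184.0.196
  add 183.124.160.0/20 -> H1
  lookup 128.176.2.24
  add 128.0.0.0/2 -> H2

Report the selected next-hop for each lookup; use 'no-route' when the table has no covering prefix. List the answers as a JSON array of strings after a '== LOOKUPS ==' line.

Process each operation:
  add 48.133.128.0/19 -> H0 at depth 19
  add 0.0.0.0/0 -> H1 at depth 0
  Q 48.133.128.6: descend 0011000010000101100 ; hops seen [H1,H0] ; pick H0
  add 128.184.0.0/16 -> H1 at depth 16
  add 128.176.0.0/12 -> H0 at depth 12
  add 128.184.0.0/20 -> H0 at depth 20
  add 48.128.0.0/11 -> H1 at depth 11
  - 48.128.0.0/11 clear@11
  add 185.125.80.0/20 -> H2 at depth 20
  add 0.0.0.0/0 -> H0 at depth 0
  Q 135.157.12.22: descend 10000 ; hops seen [H0] ; pick H0
  Q 128.176.13.222: descend 100000001011 ; hops seen [H0,H0] ; pick H0
  add 128.0.0.0/8 -> H0 at depth 8
  add 128.184.0.0/16 -> H1 at depth 16
  Q 48.133.128.227: descend 0011000010000101100 ; hops seen [H0,H0] ; pick H0
  add 48.133.136.176/28 -> H2 at depth 28
  Q 128.176.0.45: descend 100000001011 ; hops seen [H0,H0,H0] ; pick H0
  add 0.0.0.0/0 -> H0 at depth 0
  - 48.133.128.0/19 clear@19
  Q 128.176.0.186: descend 100000001011 ; hops seen [H0,H0,H0] ; pick H0
  add 128.184.13.192/28 -> H1 at depth 28
  - 128.184.0.0/16 clear@16
  Q 128.0.0.3: descend 10000000 ; hops seen [H0,H0] ; pick H0
  - 185.125.80.0/20 clear@20
  Q 128.184.13.200: descend 1000000010111000000011011100 ; hops seen [H0,H0,H0,H0,H1] ; pick H1
  Q 128.176.4.210: descend 100000001011 ; hops seen [H0,H0,H0] ; pick H0
  add 128.184.13.192/28 -> H3 at depth 28
  Q 128.184.0.196: descend 10000000101110000000 ; hops seen [H0,H0,H0,H0] ; pick H0
  add 183.124.160.0/20 -> H1 at depth 20
  Q 128.176.2.24: descend 100000001011 ; hops seen [H0,H0,H0] ; pick H0
  add 128.0.0.0/2 -> H2 at depth 2

== LOOKUPS ==
["H0","H0","H0","H0","H0","H0","H0","H1","H0","H0","H0"]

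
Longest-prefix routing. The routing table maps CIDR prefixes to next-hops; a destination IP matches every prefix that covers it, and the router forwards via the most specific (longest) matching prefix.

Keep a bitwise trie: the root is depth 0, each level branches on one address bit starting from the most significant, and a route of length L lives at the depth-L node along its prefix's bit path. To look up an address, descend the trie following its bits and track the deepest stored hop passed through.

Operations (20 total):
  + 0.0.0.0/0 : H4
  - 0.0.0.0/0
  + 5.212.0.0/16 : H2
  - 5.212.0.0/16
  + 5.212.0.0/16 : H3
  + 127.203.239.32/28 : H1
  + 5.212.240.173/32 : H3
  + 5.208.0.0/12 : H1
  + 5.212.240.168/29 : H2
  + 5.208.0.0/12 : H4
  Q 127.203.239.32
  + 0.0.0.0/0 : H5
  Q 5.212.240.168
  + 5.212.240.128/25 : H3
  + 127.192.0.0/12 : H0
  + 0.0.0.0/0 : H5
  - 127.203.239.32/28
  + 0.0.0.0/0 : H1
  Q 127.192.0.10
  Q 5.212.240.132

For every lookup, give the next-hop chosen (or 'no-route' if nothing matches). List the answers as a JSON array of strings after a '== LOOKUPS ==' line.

Trace:
  + 0.0.0.0/0 (H4) depth=0
  del 0.0.0.0/0 (clear depth 0)
  + 5.212.0.0/16 (H2) depth=16
  del 5.212.0.0/16 (clear depth 16)
  + 5.212.0.0/16 (H3) depth=16
  + 127.203.239.32/28 (H1) depth=28
  + 5.212.240.173/32 (H3) depth=32
  + 5.208.0.0/12 (H1) depth=12
  + 5.212.240.168/29 (H2) depth=29
  + 5.208.0.0/12 (H4) depth=12
  Q 127.203.239.32: descend 0111111111001011111011110010 ; hops seen [H1] ; pick H1
  + 0.0.0.0/0 (H5) depth=0
  Q 5.212.240.168: descend 00000101110101001111000010101 ; hops seen [H5,H4,H3,H2] ; pick H2
  + 5.212.240.128/25 (H3) depth=25
  + 127.192.0.0/12 (H0) depth=12
  + 0.0.0.0/0 (H5) depth=0
  del 127.203.239.32/28 (clear depth 28)
  + 0.0.0.0/0 (H1) depth=0
  Q 127.192.0.10: descend 011111111100 ; hops seen [H1,H0] ; pick H0
  Q 5.212.240.132: descend 00000101110101001111000010 ; hops seen [H1,H4,H3,H3] ; pick H3

== LOOKUPS ==
["H1","H2","H0","H3"]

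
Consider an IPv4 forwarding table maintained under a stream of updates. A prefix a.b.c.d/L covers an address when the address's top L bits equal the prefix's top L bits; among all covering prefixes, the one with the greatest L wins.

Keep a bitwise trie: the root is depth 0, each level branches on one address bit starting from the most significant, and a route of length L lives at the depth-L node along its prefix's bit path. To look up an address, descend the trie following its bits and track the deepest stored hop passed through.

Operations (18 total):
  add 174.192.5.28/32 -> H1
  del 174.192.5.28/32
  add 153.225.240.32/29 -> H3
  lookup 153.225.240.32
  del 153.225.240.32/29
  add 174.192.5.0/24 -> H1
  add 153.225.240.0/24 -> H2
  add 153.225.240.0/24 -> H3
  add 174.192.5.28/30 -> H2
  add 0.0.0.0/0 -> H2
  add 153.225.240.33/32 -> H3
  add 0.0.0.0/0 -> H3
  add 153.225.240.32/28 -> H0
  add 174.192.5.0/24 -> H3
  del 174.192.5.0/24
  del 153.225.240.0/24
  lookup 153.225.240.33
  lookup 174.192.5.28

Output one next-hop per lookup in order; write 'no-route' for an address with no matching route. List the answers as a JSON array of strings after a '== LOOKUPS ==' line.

Trace:
  + 174.192.5.28/32 (H1) depth=32
  del 174.192.5.28/32 (clear depth 32)
  + 153.225.240.32/29 (H3) depth=29
  lookup 153.225.240.32: bits 10011001111000011111000000100 walk d0:-→d1:-→d2:-→d3:-→d4:-→d5:-→d6:-→d7:-→d8:-→d9:-→d10:-→d11:-→d12:-→d13:-→d14:-→d15:-→d16:-→d17:-→d18:-→d19:-→d20:-→d21:-→d22:-→d23:-→d24:-→d25:-→d26:-→d27:-→d28:-→d29:H3 -> H3
  del 153.225.240.32/29 (clear depth 29)
  + 174.192.5.0/24 (H1) depth=24
  + 153.225.240.0/24 (H2) depth=24
  + 153.225.240.0/24 (H3) depth=24
  + 174.192.5.28/30 (H2) depth=30
  + 0.0.0.0/0 (H2) depth=0
  + 153.225.240.33/32 (H3) depth=32
  + 0.0.0.0/0 (H3) depth=0
  + 153.225.240.32/28 (H0) depth=28
  + 174.192.5.0/24 (H3) depth=24
  del 174.192.5.0/24 (clear depth 24)
  del 153.225.240.0/24 (clear depth 24)
  lookup 153.225.240.33: bits 10011001111000011111000000100001 walk d0:H3→d1:-→d2:-→d3:-→d4:-→d5:-→d6:-→d7:-→d8:-→d9:-→d10:-→d11:-→d12:-→d13:-→d14:-→d15:-→d16:-→d17:-→d18:-→d19:-→d20:-→d21:-→d22:-→d23:-→d24:-→d25:-→d26:-→d27:-→d28:H0→d29:-→d30:-→d31:-→d32:H3 -> H3
  lookup 174.192.5.28: bits 10101110110000000000010100011100 walk d0:H3→d1:-→d2:-→d3:-→d4:-→d5:-→d6:-→d7:-→d8:-→d9:-→d10:-→d11:-→d12:-→d13:-→d14:-→d15:-→d16:-→d17:-→d18:-→d19:-→d20:-→d21:-→d22:-→d23:-→d24:-→d25:-→d26:-→d27:-→d28:-→d29:-→d30:H2→d31:-→d32:- -> H2

== LOOKUPS ==
["H3","H3","H2"]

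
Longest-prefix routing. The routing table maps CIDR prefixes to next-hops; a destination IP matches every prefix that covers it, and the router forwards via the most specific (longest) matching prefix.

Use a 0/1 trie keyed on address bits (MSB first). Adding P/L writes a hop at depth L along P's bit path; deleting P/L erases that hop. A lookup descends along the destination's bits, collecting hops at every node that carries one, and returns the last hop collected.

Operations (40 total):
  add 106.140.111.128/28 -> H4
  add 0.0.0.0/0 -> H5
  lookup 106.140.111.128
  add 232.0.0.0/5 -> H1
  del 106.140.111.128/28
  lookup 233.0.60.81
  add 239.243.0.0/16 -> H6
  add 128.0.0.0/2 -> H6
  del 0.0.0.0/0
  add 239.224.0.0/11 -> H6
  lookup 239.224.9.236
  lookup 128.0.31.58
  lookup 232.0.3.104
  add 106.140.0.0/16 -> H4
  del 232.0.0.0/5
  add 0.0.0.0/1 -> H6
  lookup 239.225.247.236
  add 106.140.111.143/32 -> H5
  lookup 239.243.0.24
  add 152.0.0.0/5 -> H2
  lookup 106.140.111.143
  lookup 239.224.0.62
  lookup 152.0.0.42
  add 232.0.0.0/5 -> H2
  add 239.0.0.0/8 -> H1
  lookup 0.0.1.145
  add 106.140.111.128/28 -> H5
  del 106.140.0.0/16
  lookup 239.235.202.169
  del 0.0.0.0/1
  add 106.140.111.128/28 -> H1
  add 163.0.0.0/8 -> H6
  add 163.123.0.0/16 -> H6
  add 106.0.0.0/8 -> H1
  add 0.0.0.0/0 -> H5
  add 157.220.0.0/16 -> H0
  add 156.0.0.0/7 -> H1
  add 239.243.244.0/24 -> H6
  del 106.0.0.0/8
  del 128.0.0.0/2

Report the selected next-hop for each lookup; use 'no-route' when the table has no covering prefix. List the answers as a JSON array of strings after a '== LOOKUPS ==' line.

Apply in order:
  add 106.140.111.128/28 -> H4 at depth 28
  add 0.0.0.0/0 -> H5 at depth 0
  lookup 106.140.111.128: bits 0110101010001100011011111000 walk d0:H5→d1:-→d2:-→d3:-→d4:-→d5:-→d6:-→d7:-→d8:-→d9:-→d10:-→d11:-→d12:-→d13:-→d14:-→d15:-→d16:-→d17:-→d18:-→d19:-→d20:-→d21:-→d22:-→d23:-→d24:-→d25:-→d26:-→d27:-→d28:H4 -> H4
  add 232.0.0.0/5 -> H1 at depth 5
  - 106.140.111.128/28 clear@28
  lookup 233.0.60.81: bits 11101 walk d0:H5→d1:-→d2:-→d3:-→d4:-→d5:H1 -> H1
  add 239.243.0.0/16 -> H6 at depth 16
  add 128.0.0.0/2 -> H6 at depth 2
  - 0.0.0.0/0 clear@0
  add 239.224.0.0/11 -> H6 at depth 11
  lookup 239.224.9.236: bits 11101111111 walk d0:-→d1:-→d2:-→d3:-→d4:-→d5:H1→d6:-→d7:-→d8:-→d9:-→d10:-→d11:H6 -> H6
  lookup 128.0.31.58: bits 10 walk d0:-→d1:-→d2:H6 -> H6
  lookup 232.0.3.104: bits 11101 walk d0:-→d1:-→d2:-→d3:-→d4:-→d5:H1 -> H1
  add 106.140.0.0/16 -> H4 at depth 16
  - 232.0.0.0/5 clear@5
  add 0.0.0.0/1 -> H6 at depth 1
  lookup 239.225.247.236: bits 11101111111 walk d0:-→d1:-→d2:-→d3:-→d4:-→d5:-→d6:-→d7:-→d8:-→d9:-→d10:-→d11:H6 -> H6
  add 106.140.111.143/32 -> H5 at depth 32
  lookup 239.243.0.24: bits 1110111111110011 walk d0:-→d1:-→d2:-→d3:-→d4:-→d5:-→d6:-→d7:-→d8:-→d9:-→d10:-→d11:H6→d12:-→d13:-→d14:-→d15:-→d16:H6 -> H6
  add 152.0.0.0/5 -> H2 at depth 5
  lookup 106.140.111.143: bits 01101010100011000110111110001111 walk d0:-→d1:H6→d2:-→d3:-→d4:-→d5:-→d6:-→d7:-→d8:-→d9:-→d10:-→d11:-→d12:-→d13:-→d14:-→d15:-→d16:H4→d17:-→d18:-→d19:-→d20:-→d21:-→d22:-→d23:-→d24:-→d25:-→d26:-→d27:-→d28:-→d29:-→d30:-→d31:-→d32:H5 -> H5
  lookup 239.224.0.62: bits 11101111111 walk d0:-→d1:-→d2:-→d3:-→d4:-→d5:-→d6:-→d7:-→d8:-→d9:-→d10:-→d11:H6 -> H6
  lookup 152.0.0.42: bits 10011 walk d0:-→d1:-→d2:H6→d3:-→d4:-→d5:H2 -> H2
  add 232.0.0.0/5 -> H2 at depth 5
  add 239.0.0.0/8 -> H1 at depth 8
  lookup 0.0.1.145: bits 0 walk d0:-→d1:H6 -> H6
  add 106.140.111.128/28 -> H5 at depth 28
  - 106.140.0.0/16 clear@16
  lookup 239.235.202.169: bits 11101111111 walk d0:-→d1:-→d2:-→d3:-→d4:-→d5:H2→d6:-→d7:-→d8:H1→d9:-→d10:-→d11:H6 -> H6
  - 0.0.0.0/1 clear@1
  add 106.140.111.128/28 -> H1 at depth 28
  add 163.0.0.0/8 -> H6 at depth 8
  add 163.123.0.0/16 -> H6 at depth 16
  add 106.0.0.0/8 -> H1 at depth 8
  add 0.0.0.0/0 -> H5 at depth 0
  add 157.220.0.0/16 -> H0 at depth 16
  add 156.0.0.0/7 -> H1 at depth 7
  add 239.243.244.0/24 -> H6 at depth 24
  - 106.0.0.0/8 clear@8
  - 128.0.0.0/2 clear@2

== LOOKUPS ==
["H4","H1","H6","H6","H1","H6","H6","H5","H6","H2","H6","H6"]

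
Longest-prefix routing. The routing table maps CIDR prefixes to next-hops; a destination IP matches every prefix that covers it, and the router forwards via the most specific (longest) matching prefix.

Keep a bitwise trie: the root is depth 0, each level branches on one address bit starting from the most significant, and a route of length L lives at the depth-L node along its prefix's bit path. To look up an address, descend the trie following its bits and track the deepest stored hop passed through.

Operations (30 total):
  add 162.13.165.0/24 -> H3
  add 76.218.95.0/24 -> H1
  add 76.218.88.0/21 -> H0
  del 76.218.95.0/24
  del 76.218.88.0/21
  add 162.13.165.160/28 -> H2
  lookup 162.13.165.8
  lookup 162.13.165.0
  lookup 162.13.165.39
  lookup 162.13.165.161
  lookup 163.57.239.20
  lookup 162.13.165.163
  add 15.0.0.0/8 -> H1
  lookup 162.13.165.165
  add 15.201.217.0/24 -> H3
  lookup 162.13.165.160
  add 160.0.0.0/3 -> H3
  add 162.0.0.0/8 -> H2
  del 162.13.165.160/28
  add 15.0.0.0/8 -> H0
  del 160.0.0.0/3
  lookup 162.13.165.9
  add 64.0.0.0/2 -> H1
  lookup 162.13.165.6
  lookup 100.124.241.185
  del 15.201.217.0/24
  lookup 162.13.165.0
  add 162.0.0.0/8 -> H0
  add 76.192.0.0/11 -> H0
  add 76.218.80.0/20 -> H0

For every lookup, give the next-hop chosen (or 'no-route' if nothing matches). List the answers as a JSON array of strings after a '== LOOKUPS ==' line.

Process each operation:
  + 162.13.165.0/24 (H3) depth=24
  + 76.218.95.0/24 (H1) depth=24
  + 76.218.88.0/21 (H0) depth=21
  del 76.218.95.0/24 (clear depth 24)
  del 76.218.88.0/21 (clear depth 21)
  + 162.13.165.160/28 (H2) depth=28
  lookup 162.13.165.8: bits 101000100000110110100101 walk d0:-→d1:-→d2:-→d3:-→d4:-→d5:-→d6:-→d7:-→d8:-→d9:-→d10:-→d11:-→d12:-→d13:-→d14:-→d15:-→d16:-→d17:-→d18:-→d19:-→d20:-→d21:-→d22:-→d23:-→d24:H3 -> H3
  lookup 162.13.165.0: bits 101000100000110110100101 walk d0:-→d1:-→d2:-→d3:-→d4:-→d5:-→d6:-→d7:-→d8:-→d9:-→d10:-→d11:-→d12:-→d13:-→d14:-→d15:-→d16:-→d17:-→d18:-→d19:-→d20:-→d21:-→d22:-→d23:-→d24:H3 -> H3
  lookup 162.13.165.39: bits 101000100000110110100101 walk d0:-→d1:-→d2:-→d3:-→d4:-→d5:-→d6:-→d7:-→d8:-→d9:-→d10:-→d11:-→d12:-→d13:-→d14:-→d15:-→d16:-→d17:-→d18:-→d19:-→d20:-→d21:-→d22:-→d23:-→d24:H3 -> H3
  lookup 162.13.165.161: bits 1010001000001101101001011010 walk d0:-→d1:-→d2:-→d3:-→d4:-→d5:-→d6:-→d7:-→d8:-→d9:-→d10:-→d11:-→d12:-→d13:-→d14:-→d15:-→d16:-→d17:-→d18:-→d19:-→d20:-→d21:-→d22:-→d23:-→d24:H3→d25:-→d26:-→d27:-→d28:H2 -> H2
  lookup 163.57.239.20: bits 1010001 walk d0:-→d1:-→d2:-→d3:-→d4:-→d5:-→d6:-→d7:- -> no-route
  lookup 162.13.165.163: bits 1010001000001101101001011010 walk d0:-→d1:-→d2:-→d3:-→d4:-→d5:-→d6:-→d7:-→d8:-→d9:-→d10:-→d11:-→d12:-→d13:-→d14:-→d15:-→d16:-→d17:-→d18:-→d19:-→d20:-→d21:-→d22:-→d23:-→d24:H3→d25:-→d26:-→d27:-→d28:H2 -> H2
  + 15.0.0.0/8 (H1) depth=8
  lookup 162.13.165.165: bits 1010001000001101101001011010 walk d0:-→d1:-→d2:-→d3:-→d4:-→d5:-→d6:-→d7:-→d8:-→d9:-→d10:-→d11:-→d12:-→d13:-→d14:-→d15:-→d16:-→d17:-→d18:-→d19:-→d20:-→d21:-→d22:-→d23:-→d24:H3→d25:-→d26:-→d27:-→d28:H2 -> H2
  + 15.201.217.0/24 (H3) depth=24
  lookup 162.13.165.160: bits 1010001000001101101001011010 walk d0:-→d1:-→d2:-→d3:-→d4:-→d5:-→d6:-→d7:-→d8:-→d9:-→d10:-→d11:-→d12:-→d13:-→d14:-→d15:-→d16:-→d17:-→d18:-→d19:-→d20:-→d21:-→d22:-→d23:-→d24:H3→d25:-→d26:-→d27:-→d28:H2 -> H2
  + 160.0.0.0/3 (H3) depth=3
  + 162.0.0.0/8 (H2) depth=8
  del 162.13.165.160/28 (clear depth 28)
  + 15.0.0.0/8 (H0) depth=8
  del 160.0.0.0/3 (clear depth 3)
  lookup 162.13.165.9: bits 101000100000110110100101 walk d0:-→d1:-→d2:-→d3:-→d4:-→d5:-→d6:-→d7:-→d8:H2→d9:-→d10:-→d11:-→d12:-→d13:-→d14:-→d15:-→d16:-→d17:-→d18:-→d19:-→d20:-→d21:-→d22:-→d23:-→d24:H3 -> H3
  + 64.0.0.0/2 (H1) depth=2
  lookup 162.13.165.6: bits 101000100000110110100101 walk d0:-→d1:-→d2:-→d3:-→d4:-→d5:-→d6:-→d7:-→d8:H2→d9:-→d10:-→d11:-→d12:-→d13:-→d14:-→d15:-→d16:-→d17:-→d18:-→d19:-→d20:-→d21:-→d22:-→d23:-→d24:H3 -> H3
  lookup 100.124.241.185: bits 01 walk d0:-→d1:-→d2:H1 -> H1
  del 15.201.217.0/24 (clear depth 24)
  lookup 162.13.165.0: bits 101000100000110110100101 walk d0:-→d1:-→d2:-→d3:-→d4:-→d5:-→d6:-→d7:-→d8:H2→d9:-→d10:-→d11:-→d12:-→d13:-→d14:-→d15:-→d16:-→d17:-→d18:-→d19:-→d20:-→d21:-→d22:-→d23:-→d24:H3 -> H3
  + 162.0.0.0/8 (H0) depth=8
  + 76.192.0.0/11 (H0) depth=11
  + 76.218.80.0/20 (H0) depth=20

== LOOKUPS ==
["H3","H3","H3","H2","no-route","H2","H2","H2","H3","H3","H1","H3"]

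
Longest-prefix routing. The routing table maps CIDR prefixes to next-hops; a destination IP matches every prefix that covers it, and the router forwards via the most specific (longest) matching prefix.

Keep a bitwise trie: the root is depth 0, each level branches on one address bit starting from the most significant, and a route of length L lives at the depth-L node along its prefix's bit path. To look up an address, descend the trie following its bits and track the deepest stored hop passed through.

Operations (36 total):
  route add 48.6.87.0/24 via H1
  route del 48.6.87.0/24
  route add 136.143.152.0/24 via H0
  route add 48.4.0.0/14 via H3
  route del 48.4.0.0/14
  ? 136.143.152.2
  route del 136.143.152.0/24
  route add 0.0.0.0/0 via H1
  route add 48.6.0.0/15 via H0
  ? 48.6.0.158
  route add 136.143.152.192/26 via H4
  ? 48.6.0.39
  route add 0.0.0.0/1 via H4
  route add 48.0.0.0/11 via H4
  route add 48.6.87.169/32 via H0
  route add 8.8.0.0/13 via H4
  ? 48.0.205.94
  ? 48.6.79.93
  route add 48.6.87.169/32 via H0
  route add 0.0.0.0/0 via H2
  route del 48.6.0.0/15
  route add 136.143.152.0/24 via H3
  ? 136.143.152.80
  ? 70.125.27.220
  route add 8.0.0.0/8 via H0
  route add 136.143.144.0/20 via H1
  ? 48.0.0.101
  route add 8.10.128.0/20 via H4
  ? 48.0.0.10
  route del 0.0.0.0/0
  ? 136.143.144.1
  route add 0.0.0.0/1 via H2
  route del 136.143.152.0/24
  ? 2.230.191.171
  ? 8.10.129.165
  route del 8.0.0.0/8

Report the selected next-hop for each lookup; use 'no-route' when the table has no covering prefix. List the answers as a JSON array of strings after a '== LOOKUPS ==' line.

Process each operation:
  + 48.6.87.0/24 (H1) depth=24
  - 48.6.87.0/24 clear@24
  + 136.143.152.0/24 (H0) depth=24
  + 48.4.0.0/14 (H3) depth=14
  - 48.4.0.0/14 clear@14
  ? 136.143.152.2  path d0:-→d1:-→d2:-→d3:-→d4:-→d5:-→d6:-→d7:-→d8:-→d9:-→d10:-→d11:-→d12:-→d13:-→d14:-→d15:-→d16:-→d17:-→d18:-→d19:-→d20:-→d21:-→d22:-→d23:-→d24:H0  best=H0
  - 136.143.152.0/24 clear@24
  + 0.0.0.0/0 (H1) depth=0
  + 48.6.0.0/15 (H0) depth=15
  ? 48.6.0.158  path d0:H1→d1:-→d2:-→d3:-→d4:-→d5:-→d6:-→d7:-→d8:-→d9:-→d10:-→d11:-→d12:-→d13:-→d14:-→d15:H0→d16:-→d17:-  best=H0
  + 136.143.152.192/26 (H4) depth=26
  ? 48.6.0.39  path d0:H1→d1:-→d2:-→d3:-→d4:-→d5:-→d6:-→d7:-→d8:-→d9:-→d10:-→d11:-→d12:-→d13:-→d14:-→d15:H0→d16:-→d17:-  best=H0
  + 0.0.0.0/1 (H4) depth=1
  + 48.0.0.0/11 (H4) depth=11
  + 48.6.87.169/32 (H0) depth=32
  + 8.8.0.0/13 (H4) depth=13
  ? 48.0.205.94  path d0:H1→d1:H4→d2:-→d3:-→d4:-→d5:-→d6:-→d7:-→d8:-→d9:-→d10:-→d11:H4→d12:-→d13:-  best=H4
  ? 48.6.79.93  path d0:H1→d1:H4→d2:-→d3:-→d4:-→d5:-→d6:-→d7:-→d8:-→d9:-→d10:-→d11:H4→d12:-→d13:-→d14:-→d15:H0→d16:-→d17:-→d18:-→d19:-  best=H0
  + 48.6.87.169/32 (H0) depth=32
  + 0.0.0.0/0 (H2) depth=0
  - 48.6.0.0/15 clear@15
  + 136.143.152.0/24 (H3) depth=24
  ? 136.143.152.80  path d0:H2→d1:-→d2:-→d3:-→d4:-→d5:-→d6:-→d7:-→d8:-→d9:-→d10:-→d11:-→d12:-→d13:-→d14:-→d15:-→d16:-→d17:-→d18:-→d19:-→d20:-→d21:-→d22:-→d23:-→d24:H3  best=H3
  ? 70.125.27.220  path d0:H2→d1:H4  best=H4
  + 8.0.0.0/8 (H0) depth=8
  + 136.143.144.0/20 (H1) depth=20
  ? 48.0.0.101  path d0:H2→d1:H4→d2:-→d3:-→d4:-→d5:-→d6:-→d7:-→d8:-→d9:-→d10:-→d11:H4→d12:-→d13:-  best=H4
  + 8.10.128.0/20 (H4) depth=20
  ? 48.0.0.10  path d0:H2→d1:H4→d2:-→d3:-→d4:-→d5:-→d6:-→d7:-→d8:-→d9:-→d10:-→d11:H4→d12:-→d13:-  best=H4
  - 0.0.0.0/0 clear@0
  ? 136.143.144.1  path d0:-→d1:-→d2:-→d3:-→d4:-→d5:-→d6:-→d7:-→d8:-→d9:-→d10:-→d11:-→d12:-→d13:-→d14:-→d15:-→d16:-→d17:-→d18:-→d19:-→d20:H1  best=H1
  + 0.0.0.0/1 (H2) depth=1
  - 136.143.152.0/24 clear@24
  ? 2.230.191.171  path d0:-→d1:H2→d2:-→d3:-→d4:-  best=H2
  ? 8.10.129.165  path d0:-→d1:H2→d2:-→d3:-→d4:-→d5:-→d6:-→d7:-→d8:H0→d9:-→d10:-→d11:-→d12:-→d13:H4→d14:-→d15:-→d16:-→d17:-→d18:-→d19:-→d20:H4  best=H4
  - 8.0.0.0/8 clear@8

== LOOKUPS ==
["H0","H0","H0","H4","H0","H3","H4","H4","H4","H1","H2","H4"]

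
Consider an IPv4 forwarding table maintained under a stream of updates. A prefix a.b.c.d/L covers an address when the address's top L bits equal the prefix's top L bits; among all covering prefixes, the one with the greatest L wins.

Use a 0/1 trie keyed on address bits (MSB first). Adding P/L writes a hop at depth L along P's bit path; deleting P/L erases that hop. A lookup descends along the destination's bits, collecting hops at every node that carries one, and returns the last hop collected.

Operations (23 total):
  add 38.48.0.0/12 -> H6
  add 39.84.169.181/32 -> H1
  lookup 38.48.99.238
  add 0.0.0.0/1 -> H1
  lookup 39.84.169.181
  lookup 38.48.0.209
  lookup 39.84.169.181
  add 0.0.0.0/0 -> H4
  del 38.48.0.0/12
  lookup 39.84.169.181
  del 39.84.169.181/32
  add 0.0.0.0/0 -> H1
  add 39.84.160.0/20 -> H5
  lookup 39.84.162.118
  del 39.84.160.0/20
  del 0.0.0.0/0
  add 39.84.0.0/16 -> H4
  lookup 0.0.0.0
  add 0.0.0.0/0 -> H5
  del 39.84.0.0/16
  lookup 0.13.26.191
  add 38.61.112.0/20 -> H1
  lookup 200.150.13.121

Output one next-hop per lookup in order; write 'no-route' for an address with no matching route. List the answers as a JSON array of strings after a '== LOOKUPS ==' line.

Process each operation:
  add 38.48.0.0/12 -> H6 at depth 12
  add 39.84.169.181/32 -> H1 at depth 32
  ? 38.48.99.238  path d0:-→d1:-→d2:-→d3:-→d4:-→d5:-→d6:-→d7:-→d8:-→d9:-→d10:-→d11:-→d12:H6  best=H6
  add 0.0.0.0/1 -> H1 at depth 1
  ? 39.84.169.181  path d0:-→d1:H1→d2:-→d3:-→d4:-→d5:-→d6:-→d7:-→d8:-→d9:-→d10:-→d11:-→d12:-→d13:-→d14:-→d15:-→d16:-→d17:-→d18:-→d19:-→d20:-→d21:-→d22:-→d23:-→d24:-→d25:-→d26:-→d27:-→d28:-→d29:-→d30:-→d31:-→d32:H1  best=H1
  ? 38.48.0.209  path d0:-→d1:H1→d2:-→d3:-→d4:-→d5:-→d6:-→d7:-→d8:-→d9:-→d10:-→d11:-→d12:H6  best=H6
  ? 39.84.169.181  path d0:-→d1:H1→d2:-→d3:-→d4:-→d5:-→d6:-→d7:-→d8:-→d9:-→d10:-→d11:-→d12:-→d13:-→d14:-→d15:-→d16:-→d17:-→d18:-→d19:-→d20:-→d21:-→d22:-→d23:-→d24:-→d25:-→d26:-→d27:-→d28:-→d29:-→d30:-→d31:-→d32:H1  best=H1
  add 0.0.0.0/0 -> H4 at depth 0
  - 38.48.0.0/12 clear@12
  ? 39.84.169.181  path d0:H4→d1:H1→d2:-→d3:-→d4:-→d5:-→d6:-→d7:-→d8:-→d9:-→d10:-→d11:-→d12:-→d13:-→d14:-→d15:-→d16:-→d17:-→d18:-→d19:-→d20:-→d21:-→d22:-→d23:-→d24:-→d25:-→d26:-→d27:-→d28:-→d29:-→d30:-→d31:-→d32:H1  best=H1
  - 39.84.169.181/32 clear@32
  add 0.0.0.0/0 -> H1 at depth 0
  add 39.84.160.0/20 -> H5 at depth 20
  ? 39.84.162.118  path d0:H1→d1:H1→d2:-→d3:-→d4:-→d5:-→d6:-→d7:-→d8:-→d9:-→d10:-→d11:-→d12:-→d13:-→d14:-→d15:-→d16:-→d17:-→d18:-→d19:-→d20:H5  best=H5
  - 39.84.160.0/20 clear@20
  - 0.0.0.0/0 clear@0
  add 39.84.0.0/16 -> H4 at depth 16
  ? 0.0.0.0  path d0:-→d1:H1→d2:-  best=H1
  add 0.0.0.0/0 -> H5 at depth 0
  - 39.84.0.0/16 clear@16
  ? 0.13.26.191  path d0:H5→d1:H1→d2:-  best=H1
  add 38.61.112.0/20 -> H1 at depth 20
  ? 200.150.13.121  path d0:H5  best=H5

== LOOKUPS ==
["H6","H1","H6","H1","H1","H5","H1","H1","H5"]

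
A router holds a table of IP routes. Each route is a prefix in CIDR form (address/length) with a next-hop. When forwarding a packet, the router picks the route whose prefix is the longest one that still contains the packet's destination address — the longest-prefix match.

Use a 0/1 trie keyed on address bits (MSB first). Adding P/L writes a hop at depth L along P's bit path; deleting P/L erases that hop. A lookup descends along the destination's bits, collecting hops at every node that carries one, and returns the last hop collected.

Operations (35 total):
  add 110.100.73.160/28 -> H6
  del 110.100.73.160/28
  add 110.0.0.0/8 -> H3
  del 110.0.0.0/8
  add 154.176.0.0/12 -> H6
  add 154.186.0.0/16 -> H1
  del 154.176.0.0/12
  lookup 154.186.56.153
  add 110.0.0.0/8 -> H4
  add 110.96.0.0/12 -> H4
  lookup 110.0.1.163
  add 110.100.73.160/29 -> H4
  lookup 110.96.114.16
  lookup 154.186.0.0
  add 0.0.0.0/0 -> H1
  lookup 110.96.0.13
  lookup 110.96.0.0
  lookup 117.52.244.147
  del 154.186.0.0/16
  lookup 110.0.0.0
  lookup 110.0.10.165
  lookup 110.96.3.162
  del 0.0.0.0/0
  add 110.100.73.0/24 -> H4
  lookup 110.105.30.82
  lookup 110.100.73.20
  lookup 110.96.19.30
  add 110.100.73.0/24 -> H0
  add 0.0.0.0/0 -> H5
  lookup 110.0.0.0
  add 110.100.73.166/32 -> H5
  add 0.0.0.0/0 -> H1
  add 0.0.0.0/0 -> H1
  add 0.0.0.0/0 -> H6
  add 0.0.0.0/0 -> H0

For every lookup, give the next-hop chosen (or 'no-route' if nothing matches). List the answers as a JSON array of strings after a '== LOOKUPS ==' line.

Process each operation:
  add 110.100.73.160/28 -> H6 at depth 28
  del 110.100.73.160/28 (clear depth 28)
  add 110.0.0.0/8 -> H3 at depth 8
  del 110.0.0.0/8 (clear depth 8)
  add 154.176.0.0/12 -> H6 at depth 12
  add 154.186.0.0/16 -> H1 at depth 16
  del 154.176.0.0/12 (clear depth 12)
  lookup 154.186.56.153: bits 1001101010111010 walk d0:-→d1:-→d2:-→d3:-→d4:-→d5:-→d6:-→d7:-→d8:-→d9:-→d10:-→d11:-→d12:-→d13:-→d14:-→d15:-→d16:H1 -> H1
  add 110.0.0.0/8 -> H4 at depth 8
  add 110.96.0.0/12 -> H4 at depth 12
  lookup 110.0.1.163: bits 011011100 walk d0:-→d1:-→d2:-→d3:-→d4:-→d5:-→d6:-→d7:-→d8:H4→d9:- -> H4
  add 110.100.73.160/29 -> H4 at depth 29
  lookup 110.96.114.16: bits 0110111001100 walk d0:-→d1:-→d2:-→d3:-→d4:-→d5:-→d6:-→d7:-→d8:H4→d9:-→d10:-→d11:-→d12:H4→d13:- -> H4
  lookup 154.186.0.0: bits 1001101010111010 walk d0:-→d1:-→d2:-→d3:-→d4:-→d5:-→d6:-→d7:-→d8:-→d9:-→d10:-→d11:-→d12:-→d13:-→d14:-→d15:-→d16:H1 -> H1
  add 0.0.0.0/0 -> H1 at depth 0
  lookup 110.96.0.13: bits 0110111001100 walk d0:H1→d1:-→d2:-→d3:-→d4:-→d5:-→d6:-→d7:-→d8:H4→d9:-→d10:-→d11:-→d12:H4→d13:- -> H4
  lookup 110.96.0.0: bits 0110111001100 walk d0:H1→d1:-→d2:-→d3:-→d4:-→d5:-→d6:-→d7:-→d8:H4→d9:-→d10:-→d11:-→d12:H4→d13:- -> H4
  lookup 117.52.244.147: bits 011 walk d0:H1→d1:-→d2:-→d3:- -> H1
  del 154.186.0.0/16 (clear depth 16)
  lookup 110.0.0.0: bits 011011100 walk d0:H1→d1:-→d2:-→d3:-→d4:-→d5:-→d6:-→d7:-→d8:H4→d9:- -> H4
  lookup 110.0.10.165: bits 011011100 walk d0:H1→d1:-→d2:-→d3:-→d4:-→d5:-→d6:-→d7:-→d8:H4→d9:- -> H4
  lookup 110.96.3.162: bits 0110111001100 walk d0:H1→d1:-→d2:-→d3:-→d4:-→d5:-→d6:-→d7:-→d8:H4→d9:-→d10:-→d11:-→d12:H4→d13:- -> H4
  del 0.0.0.0/0 (clear depth 0)
  add 110.100.73.0/24 -> H4 at depth 24
  lookup 110.105.30.82: bits 011011100110 walk d0:-→d1:-→d2:-→d3:-→d4:-→d5:-→d6:-→d7:-→d8:H4→d9:-→d10:-→d11:-→d12:H4 -> H4
  lookup 110.100.73.20: bits 011011100110010001001001 walk d0:-→d1:-→d2:-→d3:-→d4:-→d5:-→d6:-→d7:-→d8:H4→d9:-→d10:-→d11:-→d12:H4→d13:-→d14:-→d15:-→d16:-→d17:-→d18:-→d19:-→d20:-→d21:-→d22:-→d23:-→d24:H4 -> H4
  lookup 110.96.19.30: bits 0110111001100 walk d0:-→d1:-→d2:-→d3:-→d4:-→d5:-→d6:-→d7:-→d8:H4→d9:-→d10:-→d11:-→d12:H4→d13:- -> H4
  add 110.100.73.0/24 -> H0 at depth 24
  add 0.0.0.0/0 -> H5 at depth 0
  lookup 110.0.0.0: bits 011011100 walk d0:H5→d1:-→d2:-→d3:-→d4:-→d5:-→d6:-→d7:-→d8:H4→d9:- -> H4
  add 110.100.73.166/32 -> H5 at depth 32
  add 0.0.0.0/0 -> H1 at depth 0
  add 0.0.0.0/0 -> H1 at depth 0
  add 0.0.0.0/0 -> H6 at depth 0
  add 0.0.0.0/0 -> H0 at depth 0

== LOOKUPS ==
["H1","H4","H4","H1","H4","H4","H1","H4","H4","H4","H4","H4","H4","H4"]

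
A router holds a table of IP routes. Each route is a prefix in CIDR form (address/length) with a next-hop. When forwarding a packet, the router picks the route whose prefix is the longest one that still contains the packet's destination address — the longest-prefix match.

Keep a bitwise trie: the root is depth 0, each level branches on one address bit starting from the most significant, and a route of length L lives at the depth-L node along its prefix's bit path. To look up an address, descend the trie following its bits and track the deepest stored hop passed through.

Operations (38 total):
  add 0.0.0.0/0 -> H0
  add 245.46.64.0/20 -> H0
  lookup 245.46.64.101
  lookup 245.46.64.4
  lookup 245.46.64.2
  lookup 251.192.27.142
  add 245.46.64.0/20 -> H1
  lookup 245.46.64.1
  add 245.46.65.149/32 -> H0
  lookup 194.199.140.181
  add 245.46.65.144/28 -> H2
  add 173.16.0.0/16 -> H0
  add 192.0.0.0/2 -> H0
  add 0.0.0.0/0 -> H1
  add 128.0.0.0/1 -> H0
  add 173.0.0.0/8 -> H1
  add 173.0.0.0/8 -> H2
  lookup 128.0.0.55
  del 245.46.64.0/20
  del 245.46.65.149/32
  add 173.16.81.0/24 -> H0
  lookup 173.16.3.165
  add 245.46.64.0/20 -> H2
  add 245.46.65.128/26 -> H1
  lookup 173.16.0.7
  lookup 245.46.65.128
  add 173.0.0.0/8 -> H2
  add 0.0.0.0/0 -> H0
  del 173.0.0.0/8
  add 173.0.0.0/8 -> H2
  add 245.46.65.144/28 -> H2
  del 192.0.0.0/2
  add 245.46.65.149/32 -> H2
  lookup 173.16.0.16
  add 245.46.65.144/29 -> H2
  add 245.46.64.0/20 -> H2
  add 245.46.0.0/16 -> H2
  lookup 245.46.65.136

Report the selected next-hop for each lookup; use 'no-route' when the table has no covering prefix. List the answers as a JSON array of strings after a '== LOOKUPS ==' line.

Apply in order:
  + 0.0.0.0/0 (H0) depth=0
  + 245.46.64.0/20 (H0) depth=20
  Q 245.46.64.101: descend 11110101001011100100 ; hops seen [H0,H0] ; pick H0
  Q 245.46.64.4: descend 11110101001011100100 ; hops seen [H0,H0] ; pick H0
  Q 245.46.64.2: descend 11110101001011100100 ; hops seen [H0,H0] ; pick H0
  Q 251.192.27.142: descend 1111 ; hops seen [H0] ; pick H0
  + 245.46.64.0/20 (H1) depth=20
  Q 245.46.64.1: descend 11110101001011100100 ; hops seen [H0,H1] ; pick H1
  + 245.46.65.149/32 (H0) depth=32
  Q 194.199.140.181: descend 11 ; hops seen [H0] ; pick H0
  + 245.46.65.144/28 (H2) depth=28
  + 173.16.0.0/16 (H0) depth=16
  + 192.0.0.0/2 (H0) depth=2
  + 0.0.0.0/0 (H1) depth=0
  + 128.0.0.0/1 (H0) depth=1
  + 173.0.0.0/8 (H1) depth=8
  + 173.0.0.0/8 (H2) depth=8
  Q 128.0.0.55: descend 10 ; hops seen [H1,H0] ; pick H0
  del 245.46.64.0/20 (clear depth 20)
  del 245.46.65.149/32 (clear depth 32)
  + 173.16.81.0/24 (H0) depth=24
  Q 173.16.3.165: descend 10101101000100000 ; hops seen [H1,H0,H2,H0] ; pick H0
  + 245.46.64.0/20 (H2) depth=20
  + 245.46.65.128/26 (H1) depth=26
  Q 173.16.0.7: descend 10101101000100000 ; hops seen [H1,H0,H2,H0] ; pick H0
  Q 245.46.65.128: descend 111101010010111001000001100 ; hops seen [H1,H0,H0,H2,H1] ; pick H1
  + 173.0.0.0/8 (H2) depth=8
  + 0.0.0.0/0 (H0) depth=0
  del 173.0.0.0/8 (clear depth 8)
  + 173.0.0.0/8 (H2) depth=8
  + 245.46.65.144/28 (H2) depth=28
  del 192.0.0.0/2 (clear depth 2)
  + 245.46.65.149/32 (H2) depth=32
  Q 173.16.0.16: descend 10101101000100000 ; hops seen [H0,H0,H2,H0] ; pick H0
  + 245.46.65.144/29 (H2) depth=29
  + 245.46.64.0/20 (H2) depth=20
  + 245.46.0.0/16 (H2) depth=16
  Q 245.46.65.136: descend 111101010010111001000001100 ; hops seen [H0,H0,H2,H2,H1] ; pick H1

== LOOKUPS ==
["H0","H0","H0","H0","H1","H0","H0","H0","H0","H1","H0","H1"]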